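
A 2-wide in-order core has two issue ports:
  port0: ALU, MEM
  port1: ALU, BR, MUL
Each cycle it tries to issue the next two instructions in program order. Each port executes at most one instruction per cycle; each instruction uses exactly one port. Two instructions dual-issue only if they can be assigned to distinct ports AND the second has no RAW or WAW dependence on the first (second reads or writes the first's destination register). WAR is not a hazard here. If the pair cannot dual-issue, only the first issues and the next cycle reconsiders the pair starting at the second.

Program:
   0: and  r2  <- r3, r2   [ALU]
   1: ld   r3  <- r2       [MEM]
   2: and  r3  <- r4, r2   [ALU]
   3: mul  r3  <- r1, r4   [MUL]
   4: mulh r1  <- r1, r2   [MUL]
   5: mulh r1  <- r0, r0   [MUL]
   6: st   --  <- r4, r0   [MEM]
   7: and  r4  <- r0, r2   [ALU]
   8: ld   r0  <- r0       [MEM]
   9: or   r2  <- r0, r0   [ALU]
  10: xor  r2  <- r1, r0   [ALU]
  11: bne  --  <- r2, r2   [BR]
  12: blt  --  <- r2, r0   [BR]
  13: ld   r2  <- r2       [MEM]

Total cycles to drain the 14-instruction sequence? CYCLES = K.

CYCLES = 11

t=0 i0:and ; RAW r2
t=1 i1:ld ; WAW r3
t=2 i2:and ; WAW r3
t=3 i3:mul ; no-port MUL/MUL
t=4 i4:mulh ; no-port MUL/MUL
t=5 i5/i6:mulh+st ; dual
t=6 i7/i8:and+ld ; dual
t=7 i9:or ; WAW r2
t=8 i10:xor ; RAW r2
t=9 i11:bne ; no-port BR/BR
t=10 i12/i13:blt+ld ; dual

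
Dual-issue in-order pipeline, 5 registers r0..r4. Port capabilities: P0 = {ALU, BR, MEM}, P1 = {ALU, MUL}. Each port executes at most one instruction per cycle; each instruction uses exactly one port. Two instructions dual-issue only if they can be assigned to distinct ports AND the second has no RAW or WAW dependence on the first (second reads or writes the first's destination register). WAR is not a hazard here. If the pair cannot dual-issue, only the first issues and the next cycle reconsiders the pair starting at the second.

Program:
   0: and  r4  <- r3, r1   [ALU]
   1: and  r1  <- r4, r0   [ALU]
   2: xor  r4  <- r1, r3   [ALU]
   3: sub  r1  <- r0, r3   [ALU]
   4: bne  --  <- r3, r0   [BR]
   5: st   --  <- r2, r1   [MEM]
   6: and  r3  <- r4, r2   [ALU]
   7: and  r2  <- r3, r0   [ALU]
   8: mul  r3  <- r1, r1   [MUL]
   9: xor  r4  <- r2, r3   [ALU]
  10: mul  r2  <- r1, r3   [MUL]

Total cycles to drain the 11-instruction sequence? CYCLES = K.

  cy0 -> i0 (and.ALU) RAW r4
  cy1 -> i1 (and.ALU) RAW r1
  cy2 -> i2&i3 (xor.ALU/sub.ALU) 2-wide
  cy3 -> i4 (bne.BR) no-port BR/MEM
  cy4 -> i5&i6 (st.MEM/and.ALU) 2-wide
  cy5 -> i7&i8 (and.ALU/mul.MUL) 2-wide
  cy6 -> i9&i10 (xor.ALU/mul.MUL) 2-wide

CYCLES = 7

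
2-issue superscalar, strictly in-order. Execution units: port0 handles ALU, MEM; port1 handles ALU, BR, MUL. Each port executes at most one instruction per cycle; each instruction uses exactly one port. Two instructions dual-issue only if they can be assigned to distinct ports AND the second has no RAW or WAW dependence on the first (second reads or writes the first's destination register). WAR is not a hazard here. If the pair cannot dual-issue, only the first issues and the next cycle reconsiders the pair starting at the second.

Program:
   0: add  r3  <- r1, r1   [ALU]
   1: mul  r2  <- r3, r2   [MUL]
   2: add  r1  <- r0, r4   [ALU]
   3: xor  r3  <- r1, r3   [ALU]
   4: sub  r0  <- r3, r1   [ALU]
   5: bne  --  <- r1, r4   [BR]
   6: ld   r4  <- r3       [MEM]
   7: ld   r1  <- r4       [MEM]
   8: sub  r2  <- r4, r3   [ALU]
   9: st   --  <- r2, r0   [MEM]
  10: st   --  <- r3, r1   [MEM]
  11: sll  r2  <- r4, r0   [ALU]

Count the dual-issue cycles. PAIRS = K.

#0 head=0: add.ALU i0 RAW r3
#1 head=1: mul.MUL;add.ALU i1+i2 dual
#2 head=3: xor.ALU i3 RAW r3
#3 head=4: sub.ALU;bne.BR i4+i5 dual
#4 head=6: ld.MEM i6 no-port MEM/MEM
#5 head=7: ld.MEM;sub.ALU i7+i8 dual
#6 head=9: st.MEM i9 no-port MEM/MEM
#7 head=10: st.MEM;sll.ALU i10+i11 dual

PAIRS = 4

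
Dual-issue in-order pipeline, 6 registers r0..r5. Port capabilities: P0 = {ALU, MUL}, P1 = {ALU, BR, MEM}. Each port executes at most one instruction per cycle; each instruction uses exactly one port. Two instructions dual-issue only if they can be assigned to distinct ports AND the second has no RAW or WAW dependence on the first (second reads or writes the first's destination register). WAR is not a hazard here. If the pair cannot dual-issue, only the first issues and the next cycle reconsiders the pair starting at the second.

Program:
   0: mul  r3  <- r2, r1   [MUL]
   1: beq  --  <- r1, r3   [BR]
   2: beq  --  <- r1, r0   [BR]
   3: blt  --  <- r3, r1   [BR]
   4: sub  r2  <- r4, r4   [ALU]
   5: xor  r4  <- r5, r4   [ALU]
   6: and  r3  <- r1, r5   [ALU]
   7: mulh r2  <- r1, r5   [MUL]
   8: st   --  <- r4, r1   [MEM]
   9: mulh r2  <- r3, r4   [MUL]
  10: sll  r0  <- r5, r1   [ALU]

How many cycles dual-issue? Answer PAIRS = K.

[0] i0  mul  -- RAW r3
[1] i1  beq  -- no-port BR/BR
[2] i2  beq  -- no-port BR/BR
[3] i3/i4  blt sub  -- dual
[4] i5/i6  xor and  -- dual
[5] i7/i8  mulh st  -- dual
[6] i9/i10  mulh sll  -- dual

PAIRS = 4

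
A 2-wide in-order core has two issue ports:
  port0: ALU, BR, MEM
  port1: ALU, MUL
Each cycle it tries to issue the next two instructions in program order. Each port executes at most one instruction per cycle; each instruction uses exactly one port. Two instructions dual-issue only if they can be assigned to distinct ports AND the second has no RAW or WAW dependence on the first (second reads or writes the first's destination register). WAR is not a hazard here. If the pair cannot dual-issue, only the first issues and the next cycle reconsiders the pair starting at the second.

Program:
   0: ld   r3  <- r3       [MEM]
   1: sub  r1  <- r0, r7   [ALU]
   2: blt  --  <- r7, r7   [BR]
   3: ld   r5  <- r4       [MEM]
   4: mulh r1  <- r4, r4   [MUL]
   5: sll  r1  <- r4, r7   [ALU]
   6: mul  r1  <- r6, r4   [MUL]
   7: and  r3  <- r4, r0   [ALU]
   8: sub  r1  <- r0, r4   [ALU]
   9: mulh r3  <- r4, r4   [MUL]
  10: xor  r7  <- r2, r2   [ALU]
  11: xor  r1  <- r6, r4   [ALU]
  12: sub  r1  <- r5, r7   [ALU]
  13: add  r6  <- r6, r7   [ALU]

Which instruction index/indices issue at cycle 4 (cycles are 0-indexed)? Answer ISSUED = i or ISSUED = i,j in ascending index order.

ISSUED = 6,7

0. ld.MEM+sub.ALU @i0+i1  | pair
1. blt.BR @i2  | no-port BR/MEM
2. ld.MEM+mulh.MUL @i3+i4  | pair
3. sll.ALU @i5  | WAW r1
4. mul.MUL+and.ALU @i6+i7  | pair
5. sub.ALU+mulh.MUL @i8+i9  | pair
6. xor.ALU+xor.ALU @i10+i11  | pair
7. sub.ALU+add.ALU @i12+i13  | pair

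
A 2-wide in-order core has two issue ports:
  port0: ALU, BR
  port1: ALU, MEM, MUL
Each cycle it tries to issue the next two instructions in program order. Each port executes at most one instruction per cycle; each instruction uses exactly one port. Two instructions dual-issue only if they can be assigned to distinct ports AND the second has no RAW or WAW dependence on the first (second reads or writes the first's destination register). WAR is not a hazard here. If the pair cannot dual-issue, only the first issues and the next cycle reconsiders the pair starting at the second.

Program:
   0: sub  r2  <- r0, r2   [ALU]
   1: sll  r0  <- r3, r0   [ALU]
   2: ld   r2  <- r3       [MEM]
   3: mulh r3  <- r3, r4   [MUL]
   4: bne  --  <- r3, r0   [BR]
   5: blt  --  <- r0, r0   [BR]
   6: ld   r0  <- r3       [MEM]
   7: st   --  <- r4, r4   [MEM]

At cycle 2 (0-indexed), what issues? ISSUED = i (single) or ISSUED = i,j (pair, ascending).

  cy0 -> i0+i1 (sub.ALU;sll.ALU) pair
  cy1 -> i2 (ld.MEM) no-port MEM/MUL
  cy2 -> i3 (mulh.MUL) RAW r3
  cy3 -> i4 (bne.BR) no-port BR/BR
  cy4 -> i5+i6 (blt.BR;ld.MEM) pair
  cy5 -> i7 (st.MEM) tail

ISSUED = 3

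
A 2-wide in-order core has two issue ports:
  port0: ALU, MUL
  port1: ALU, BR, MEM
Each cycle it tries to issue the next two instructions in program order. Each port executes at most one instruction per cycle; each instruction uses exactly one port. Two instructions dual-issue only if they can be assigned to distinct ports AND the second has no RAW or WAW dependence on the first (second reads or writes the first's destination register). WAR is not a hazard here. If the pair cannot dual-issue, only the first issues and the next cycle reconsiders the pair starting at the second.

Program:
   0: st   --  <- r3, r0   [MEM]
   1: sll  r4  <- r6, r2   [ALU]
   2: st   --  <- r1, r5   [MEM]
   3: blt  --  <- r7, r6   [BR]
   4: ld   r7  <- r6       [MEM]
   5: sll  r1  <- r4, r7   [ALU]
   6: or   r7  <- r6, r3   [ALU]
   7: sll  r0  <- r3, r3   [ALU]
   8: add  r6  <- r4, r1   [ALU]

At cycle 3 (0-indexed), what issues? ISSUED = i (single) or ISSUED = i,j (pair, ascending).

t=0 i0+i1:st;sll ; 2-wide
t=1 i2:st ; no-port MEM/BR
t=2 i3:blt ; no-port BR/MEM
t=3 i4:ld ; RAW r7
t=4 i5+i6:sll;or ; 2-wide
t=5 i7+i8:sll;add ; 2-wide

ISSUED = 4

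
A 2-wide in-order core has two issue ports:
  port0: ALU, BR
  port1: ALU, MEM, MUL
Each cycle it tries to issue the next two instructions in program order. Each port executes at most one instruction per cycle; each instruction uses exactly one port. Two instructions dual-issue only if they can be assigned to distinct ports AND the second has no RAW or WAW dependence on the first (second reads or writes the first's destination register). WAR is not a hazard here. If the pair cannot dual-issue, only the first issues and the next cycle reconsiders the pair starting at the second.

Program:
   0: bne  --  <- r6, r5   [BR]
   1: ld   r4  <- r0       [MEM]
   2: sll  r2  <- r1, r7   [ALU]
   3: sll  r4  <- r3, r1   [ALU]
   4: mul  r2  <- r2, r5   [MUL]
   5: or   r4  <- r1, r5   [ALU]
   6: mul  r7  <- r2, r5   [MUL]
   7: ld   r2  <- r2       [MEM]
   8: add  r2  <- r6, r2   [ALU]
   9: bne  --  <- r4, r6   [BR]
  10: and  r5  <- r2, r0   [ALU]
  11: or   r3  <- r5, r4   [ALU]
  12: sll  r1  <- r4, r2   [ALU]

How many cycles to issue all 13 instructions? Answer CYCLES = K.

  cy0 -> i0&i1 (bne+ld) pair
  cy1 -> i2&i3 (sll+sll) pair
  cy2 -> i4&i5 (mul+or) pair
  cy3 -> i6 (mul) no-port MUL/MEM
  cy4 -> i7 (ld) RAW+WAW r2
  cy5 -> i8&i9 (add+bne) pair
  cy6 -> i10 (and) RAW r5
  cy7 -> i11&i12 (or+sll) pair

CYCLES = 8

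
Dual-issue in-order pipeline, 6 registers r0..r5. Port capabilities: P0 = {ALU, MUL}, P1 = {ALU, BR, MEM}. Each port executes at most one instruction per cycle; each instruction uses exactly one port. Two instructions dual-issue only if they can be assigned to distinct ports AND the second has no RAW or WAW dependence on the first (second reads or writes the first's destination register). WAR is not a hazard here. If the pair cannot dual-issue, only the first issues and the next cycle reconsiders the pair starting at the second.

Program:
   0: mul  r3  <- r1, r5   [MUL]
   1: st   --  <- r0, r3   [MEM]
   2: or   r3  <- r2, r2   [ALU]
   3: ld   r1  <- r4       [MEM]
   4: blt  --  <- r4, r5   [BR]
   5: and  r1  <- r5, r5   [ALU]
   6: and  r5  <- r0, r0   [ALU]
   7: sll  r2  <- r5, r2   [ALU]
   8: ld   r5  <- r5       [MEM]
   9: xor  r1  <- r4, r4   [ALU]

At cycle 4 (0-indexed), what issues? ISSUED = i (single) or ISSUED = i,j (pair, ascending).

t=0 i0:mul.MUL ; RAW r3
t=1 i1+i2:st.MEM;or.ALU ; pair
t=2 i3:ld.MEM ; no-port MEM/BR
t=3 i4+i5:blt.BR;and.ALU ; pair
t=4 i6:and.ALU ; RAW r5
t=5 i7+i8:sll.ALU;ld.MEM ; pair
t=6 i9:xor.ALU ; tail

ISSUED = 6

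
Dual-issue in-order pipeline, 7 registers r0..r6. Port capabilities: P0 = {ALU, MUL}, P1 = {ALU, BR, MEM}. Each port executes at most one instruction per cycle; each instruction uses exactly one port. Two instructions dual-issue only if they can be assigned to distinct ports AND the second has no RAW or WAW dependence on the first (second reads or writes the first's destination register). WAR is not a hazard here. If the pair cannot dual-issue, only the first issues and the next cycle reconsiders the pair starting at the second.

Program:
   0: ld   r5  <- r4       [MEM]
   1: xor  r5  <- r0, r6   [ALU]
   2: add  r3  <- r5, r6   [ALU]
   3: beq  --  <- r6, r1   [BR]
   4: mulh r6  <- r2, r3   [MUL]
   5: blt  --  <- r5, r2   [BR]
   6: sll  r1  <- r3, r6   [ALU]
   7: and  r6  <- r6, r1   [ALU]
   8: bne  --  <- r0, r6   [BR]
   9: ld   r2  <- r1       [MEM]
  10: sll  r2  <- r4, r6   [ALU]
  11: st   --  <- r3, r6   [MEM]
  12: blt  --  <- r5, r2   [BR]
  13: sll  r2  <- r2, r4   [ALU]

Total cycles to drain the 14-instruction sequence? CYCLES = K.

CYCLES = 10

[0] i0  ld.MEM  -- WAW r5
[1] i1  xor.ALU  -- RAW r5
[2] i2/i3  add.ALU beq.BR  -- pair
[3] i4/i5  mulh.MUL blt.BR  -- pair
[4] i6  sll.ALU  -- RAW r1
[5] i7  and.ALU  -- RAW r6
[6] i8  bne.BR  -- no-port BR/MEM
[7] i9  ld.MEM  -- WAW r2
[8] i10/i11  sll.ALU st.MEM  -- pair
[9] i12/i13  blt.BR sll.ALU  -- pair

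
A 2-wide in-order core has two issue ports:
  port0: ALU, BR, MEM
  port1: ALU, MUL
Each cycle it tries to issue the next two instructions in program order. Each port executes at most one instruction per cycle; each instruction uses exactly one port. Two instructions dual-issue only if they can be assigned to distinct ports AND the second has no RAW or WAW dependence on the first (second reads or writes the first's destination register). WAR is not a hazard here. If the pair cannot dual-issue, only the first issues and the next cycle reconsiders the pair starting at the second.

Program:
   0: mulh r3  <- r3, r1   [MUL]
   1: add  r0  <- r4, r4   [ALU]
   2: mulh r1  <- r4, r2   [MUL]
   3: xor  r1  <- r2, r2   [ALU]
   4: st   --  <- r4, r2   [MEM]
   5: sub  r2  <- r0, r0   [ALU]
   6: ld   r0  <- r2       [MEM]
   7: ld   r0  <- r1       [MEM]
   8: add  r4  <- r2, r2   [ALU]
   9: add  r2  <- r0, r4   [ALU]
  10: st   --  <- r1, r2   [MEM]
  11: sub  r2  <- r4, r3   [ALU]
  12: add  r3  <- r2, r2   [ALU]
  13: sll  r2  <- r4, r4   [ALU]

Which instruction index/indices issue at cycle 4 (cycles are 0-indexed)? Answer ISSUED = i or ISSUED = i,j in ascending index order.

t=0 i0/i1:mulh+add ; 2-wide
t=1 i2:mulh ; WAW r1
t=2 i3/i4:xor+st ; 2-wide
t=3 i5:sub ; RAW r2
t=4 i6:ld ; no-port MEM/MEM
t=5 i7/i8:ld+add ; 2-wide
t=6 i9:add ; RAW r2
t=7 i10/i11:st+sub ; 2-wide
t=8 i12/i13:add+sll ; 2-wide

ISSUED = 6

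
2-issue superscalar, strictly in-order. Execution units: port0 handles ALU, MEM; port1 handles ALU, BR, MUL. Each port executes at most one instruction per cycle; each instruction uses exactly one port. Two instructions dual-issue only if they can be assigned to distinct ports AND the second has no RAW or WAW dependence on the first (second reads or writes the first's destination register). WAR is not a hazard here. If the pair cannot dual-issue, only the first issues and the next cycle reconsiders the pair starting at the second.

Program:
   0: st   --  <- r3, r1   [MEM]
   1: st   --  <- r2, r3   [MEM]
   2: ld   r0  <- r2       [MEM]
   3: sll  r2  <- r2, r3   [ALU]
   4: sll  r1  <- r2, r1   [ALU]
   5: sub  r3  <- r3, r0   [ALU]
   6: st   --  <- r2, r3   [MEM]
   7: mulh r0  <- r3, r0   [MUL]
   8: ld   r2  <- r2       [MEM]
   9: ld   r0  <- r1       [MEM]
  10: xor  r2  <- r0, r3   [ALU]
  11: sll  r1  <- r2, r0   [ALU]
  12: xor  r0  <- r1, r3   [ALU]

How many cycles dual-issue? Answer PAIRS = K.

PAIRS = 3

[0] i0  st.MEM  -- no-port MEM/MEM
[1] i1  st.MEM  -- no-port MEM/MEM
[2] i2/i3  ld.MEM/sll.ALU  -- pair
[3] i4/i5  sll.ALU/sub.ALU  -- pair
[4] i6/i7  st.MEM/mulh.MUL  -- pair
[5] i8  ld.MEM  -- no-port MEM/MEM
[6] i9  ld.MEM  -- RAW r0
[7] i10  xor.ALU  -- RAW r2
[8] i11  sll.ALU  -- RAW r1
[9] i12  xor.ALU  -- tail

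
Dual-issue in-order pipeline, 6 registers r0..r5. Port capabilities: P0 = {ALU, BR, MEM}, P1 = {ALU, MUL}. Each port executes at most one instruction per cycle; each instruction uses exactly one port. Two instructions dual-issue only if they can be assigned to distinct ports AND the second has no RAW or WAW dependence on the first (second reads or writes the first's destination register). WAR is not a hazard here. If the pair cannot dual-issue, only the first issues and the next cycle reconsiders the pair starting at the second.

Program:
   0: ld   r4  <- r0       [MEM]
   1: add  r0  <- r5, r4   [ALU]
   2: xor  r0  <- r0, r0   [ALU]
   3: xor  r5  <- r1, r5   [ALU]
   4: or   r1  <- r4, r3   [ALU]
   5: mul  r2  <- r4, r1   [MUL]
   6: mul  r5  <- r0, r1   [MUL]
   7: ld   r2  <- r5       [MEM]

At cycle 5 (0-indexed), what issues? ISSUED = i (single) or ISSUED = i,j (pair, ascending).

ISSUED = 6

0. ld @i0  | RAW r4
1. add @i1  | RAW+WAW r0
2. xor;xor @i2/i3  | dual
3. or @i4  | RAW r1
4. mul @i5  | no-port MUL/MUL
5. mul @i6  | RAW r5
6. ld @i7  | tail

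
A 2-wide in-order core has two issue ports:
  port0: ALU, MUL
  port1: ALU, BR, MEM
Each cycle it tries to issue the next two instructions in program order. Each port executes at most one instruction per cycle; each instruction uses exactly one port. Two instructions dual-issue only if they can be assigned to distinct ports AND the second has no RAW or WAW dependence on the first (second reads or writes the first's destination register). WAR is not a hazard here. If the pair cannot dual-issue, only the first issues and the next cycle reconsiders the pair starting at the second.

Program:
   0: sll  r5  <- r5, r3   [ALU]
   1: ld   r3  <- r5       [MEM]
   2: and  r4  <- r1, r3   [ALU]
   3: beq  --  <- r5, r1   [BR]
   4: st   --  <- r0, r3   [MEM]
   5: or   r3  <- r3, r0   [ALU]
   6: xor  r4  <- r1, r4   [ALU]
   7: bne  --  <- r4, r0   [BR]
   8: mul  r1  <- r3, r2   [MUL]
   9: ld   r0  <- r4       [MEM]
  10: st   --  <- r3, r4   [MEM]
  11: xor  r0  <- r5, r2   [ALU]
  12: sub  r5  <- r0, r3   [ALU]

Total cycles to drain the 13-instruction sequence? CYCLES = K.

CYCLES = 9

[0] i0  sll.ALU  -- RAW r5
[1] i1  ld.MEM  -- RAW r3
[2] i2&i3  and.ALU/beq.BR  -- dual
[3] i4&i5  st.MEM/or.ALU  -- dual
[4] i6  xor.ALU  -- RAW r4
[5] i7&i8  bne.BR/mul.MUL  -- dual
[6] i9  ld.MEM  -- no-port MEM/MEM
[7] i10&i11  st.MEM/xor.ALU  -- dual
[8] i12  sub.ALU  -- tail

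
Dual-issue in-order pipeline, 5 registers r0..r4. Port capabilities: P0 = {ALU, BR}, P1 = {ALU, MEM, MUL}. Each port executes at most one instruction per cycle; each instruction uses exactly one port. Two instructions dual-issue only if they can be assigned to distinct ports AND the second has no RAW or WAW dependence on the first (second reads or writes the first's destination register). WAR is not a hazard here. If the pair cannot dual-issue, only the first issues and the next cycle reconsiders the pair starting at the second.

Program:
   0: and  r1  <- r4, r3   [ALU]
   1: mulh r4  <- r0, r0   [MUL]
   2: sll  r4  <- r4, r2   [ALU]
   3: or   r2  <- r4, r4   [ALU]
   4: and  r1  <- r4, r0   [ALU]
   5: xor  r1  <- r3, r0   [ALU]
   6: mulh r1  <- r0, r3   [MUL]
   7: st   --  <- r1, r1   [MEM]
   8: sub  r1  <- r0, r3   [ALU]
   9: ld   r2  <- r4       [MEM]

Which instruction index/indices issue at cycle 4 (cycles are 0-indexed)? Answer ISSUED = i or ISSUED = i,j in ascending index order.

ISSUED = 6

0. and.ALU+mulh.MUL @i0/i1  | 2-wide
1. sll.ALU @i2  | RAW r4
2. or.ALU+and.ALU @i3/i4  | 2-wide
3. xor.ALU @i5  | WAW r1
4. mulh.MUL @i6  | no-port MUL/MEM
5. st.MEM+sub.ALU @i7/i8  | 2-wide
6. ld.MEM @i9  | tail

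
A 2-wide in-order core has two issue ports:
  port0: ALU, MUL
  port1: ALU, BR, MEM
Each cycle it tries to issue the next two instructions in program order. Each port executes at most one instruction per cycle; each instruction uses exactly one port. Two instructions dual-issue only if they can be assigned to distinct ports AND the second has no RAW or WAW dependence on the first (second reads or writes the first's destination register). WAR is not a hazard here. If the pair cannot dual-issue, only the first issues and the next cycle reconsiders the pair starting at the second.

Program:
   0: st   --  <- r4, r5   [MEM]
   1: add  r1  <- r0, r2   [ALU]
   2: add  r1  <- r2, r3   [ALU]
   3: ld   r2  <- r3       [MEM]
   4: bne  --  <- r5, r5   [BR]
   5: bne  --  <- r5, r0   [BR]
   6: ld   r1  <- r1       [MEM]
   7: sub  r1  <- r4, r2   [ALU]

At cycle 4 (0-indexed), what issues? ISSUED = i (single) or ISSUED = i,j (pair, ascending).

ISSUED = 6

[0] i0,i1  st.MEM/add.ALU  -- 2-wide
[1] i2,i3  add.ALU/ld.MEM  -- 2-wide
[2] i4  bne.BR  -- no-port BR/BR
[3] i5  bne.BR  -- no-port BR/MEM
[4] i6  ld.MEM  -- WAW r1
[5] i7  sub.ALU  -- tail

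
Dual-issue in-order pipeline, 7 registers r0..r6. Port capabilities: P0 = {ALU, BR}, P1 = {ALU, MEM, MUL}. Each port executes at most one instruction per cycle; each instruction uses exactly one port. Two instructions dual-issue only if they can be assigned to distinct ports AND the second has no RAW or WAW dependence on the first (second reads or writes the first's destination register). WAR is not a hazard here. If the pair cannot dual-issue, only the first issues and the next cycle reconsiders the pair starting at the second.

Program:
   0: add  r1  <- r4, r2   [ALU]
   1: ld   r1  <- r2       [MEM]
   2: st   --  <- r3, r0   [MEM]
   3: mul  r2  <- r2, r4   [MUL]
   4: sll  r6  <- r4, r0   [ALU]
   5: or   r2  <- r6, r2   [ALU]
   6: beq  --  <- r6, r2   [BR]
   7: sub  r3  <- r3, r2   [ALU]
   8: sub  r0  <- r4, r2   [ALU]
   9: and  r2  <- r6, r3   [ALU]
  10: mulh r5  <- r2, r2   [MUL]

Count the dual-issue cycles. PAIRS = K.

#0 head=0: add i0 WAW r1
#1 head=1: ld i1 no-port MEM/MEM
#2 head=2: st i2 no-port MEM/MUL
#3 head=3: mul;sll i3/i4 2-wide
#4 head=5: or i5 RAW r2
#5 head=6: beq;sub i6/i7 2-wide
#6 head=8: sub;and i8/i9 2-wide
#7 head=10: mulh i10 tail

PAIRS = 3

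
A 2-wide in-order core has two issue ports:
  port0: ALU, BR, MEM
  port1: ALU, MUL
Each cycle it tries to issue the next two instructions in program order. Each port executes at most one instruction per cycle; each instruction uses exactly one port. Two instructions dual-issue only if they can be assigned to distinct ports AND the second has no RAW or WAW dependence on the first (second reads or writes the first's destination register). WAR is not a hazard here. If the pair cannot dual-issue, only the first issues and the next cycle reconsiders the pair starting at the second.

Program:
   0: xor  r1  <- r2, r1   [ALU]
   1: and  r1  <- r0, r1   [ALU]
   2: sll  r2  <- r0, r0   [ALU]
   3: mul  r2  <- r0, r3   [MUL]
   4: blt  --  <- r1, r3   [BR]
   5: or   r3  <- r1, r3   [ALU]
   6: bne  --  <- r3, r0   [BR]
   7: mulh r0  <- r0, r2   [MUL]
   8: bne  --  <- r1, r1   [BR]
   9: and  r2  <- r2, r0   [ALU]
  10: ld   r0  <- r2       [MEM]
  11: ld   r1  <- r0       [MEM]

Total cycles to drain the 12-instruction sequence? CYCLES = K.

t=0 i0:xor.ALU ; RAW+WAW r1
t=1 i1,i2:and.ALU/sll.ALU ; dual
t=2 i3,i4:mul.MUL/blt.BR ; dual
t=3 i5:or.ALU ; RAW r3
t=4 i6,i7:bne.BR/mulh.MUL ; dual
t=5 i8,i9:bne.BR/and.ALU ; dual
t=6 i10:ld.MEM ; no-port MEM/MEM
t=7 i11:ld.MEM ; tail

CYCLES = 8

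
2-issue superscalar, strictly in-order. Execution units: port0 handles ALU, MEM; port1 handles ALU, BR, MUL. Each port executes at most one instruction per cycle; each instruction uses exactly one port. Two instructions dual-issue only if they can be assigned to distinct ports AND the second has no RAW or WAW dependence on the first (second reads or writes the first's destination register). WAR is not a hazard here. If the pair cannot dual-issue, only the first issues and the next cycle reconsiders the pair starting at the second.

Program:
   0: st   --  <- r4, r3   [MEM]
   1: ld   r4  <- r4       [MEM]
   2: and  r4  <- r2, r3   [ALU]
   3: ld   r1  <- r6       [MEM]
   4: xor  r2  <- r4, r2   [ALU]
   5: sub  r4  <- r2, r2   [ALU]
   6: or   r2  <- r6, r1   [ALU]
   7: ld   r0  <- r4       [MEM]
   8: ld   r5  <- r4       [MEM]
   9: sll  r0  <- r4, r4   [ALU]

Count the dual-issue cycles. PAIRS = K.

PAIRS = 3

  cy0 -> i0 (st) no-port MEM/MEM
  cy1 -> i1 (ld) WAW r4
  cy2 -> i2&i3 (and/ld) dual
  cy3 -> i4 (xor) RAW r2
  cy4 -> i5&i6 (sub/or) dual
  cy5 -> i7 (ld) no-port MEM/MEM
  cy6 -> i8&i9 (ld/sll) dual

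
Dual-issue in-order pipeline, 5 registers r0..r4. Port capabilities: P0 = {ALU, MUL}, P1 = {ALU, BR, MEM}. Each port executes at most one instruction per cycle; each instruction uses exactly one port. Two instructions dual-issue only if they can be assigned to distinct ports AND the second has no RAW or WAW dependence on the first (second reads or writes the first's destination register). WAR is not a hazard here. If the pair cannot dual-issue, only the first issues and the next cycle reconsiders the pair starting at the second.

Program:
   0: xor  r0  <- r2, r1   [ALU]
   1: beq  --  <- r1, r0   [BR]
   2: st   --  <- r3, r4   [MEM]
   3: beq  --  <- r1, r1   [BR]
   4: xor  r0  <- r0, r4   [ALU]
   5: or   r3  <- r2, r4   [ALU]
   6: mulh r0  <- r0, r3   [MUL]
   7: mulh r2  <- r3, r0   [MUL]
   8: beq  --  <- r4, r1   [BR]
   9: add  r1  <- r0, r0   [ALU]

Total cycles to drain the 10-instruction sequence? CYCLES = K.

CYCLES = 8

#0 head=0: xor i0 RAW r0
#1 head=1: beq i1 no-port BR/MEM
#2 head=2: st i2 no-port MEM/BR
#3 head=3: beq;xor i3/i4 2-wide
#4 head=5: or i5 RAW r3
#5 head=6: mulh i6 no-port MUL/MUL
#6 head=7: mulh;beq i7/i8 2-wide
#7 head=9: add i9 tail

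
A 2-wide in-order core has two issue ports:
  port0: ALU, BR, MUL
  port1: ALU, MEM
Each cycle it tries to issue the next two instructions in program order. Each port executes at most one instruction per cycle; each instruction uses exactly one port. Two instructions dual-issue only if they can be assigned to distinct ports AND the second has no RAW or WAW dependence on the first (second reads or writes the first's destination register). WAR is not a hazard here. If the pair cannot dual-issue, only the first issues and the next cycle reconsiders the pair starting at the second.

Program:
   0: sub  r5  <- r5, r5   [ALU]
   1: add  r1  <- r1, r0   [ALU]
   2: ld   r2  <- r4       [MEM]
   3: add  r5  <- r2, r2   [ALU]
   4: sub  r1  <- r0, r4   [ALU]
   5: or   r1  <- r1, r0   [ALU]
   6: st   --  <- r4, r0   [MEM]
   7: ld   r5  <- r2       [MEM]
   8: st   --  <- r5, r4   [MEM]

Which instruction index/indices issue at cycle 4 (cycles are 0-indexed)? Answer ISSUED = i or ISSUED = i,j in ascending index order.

[0] i0/i1  sub+add  -- dual
[1] i2  ld  -- RAW r2
[2] i3/i4  add+sub  -- dual
[3] i5/i6  or+st  -- dual
[4] i7  ld  -- no-port MEM/MEM
[5] i8  st  -- tail

ISSUED = 7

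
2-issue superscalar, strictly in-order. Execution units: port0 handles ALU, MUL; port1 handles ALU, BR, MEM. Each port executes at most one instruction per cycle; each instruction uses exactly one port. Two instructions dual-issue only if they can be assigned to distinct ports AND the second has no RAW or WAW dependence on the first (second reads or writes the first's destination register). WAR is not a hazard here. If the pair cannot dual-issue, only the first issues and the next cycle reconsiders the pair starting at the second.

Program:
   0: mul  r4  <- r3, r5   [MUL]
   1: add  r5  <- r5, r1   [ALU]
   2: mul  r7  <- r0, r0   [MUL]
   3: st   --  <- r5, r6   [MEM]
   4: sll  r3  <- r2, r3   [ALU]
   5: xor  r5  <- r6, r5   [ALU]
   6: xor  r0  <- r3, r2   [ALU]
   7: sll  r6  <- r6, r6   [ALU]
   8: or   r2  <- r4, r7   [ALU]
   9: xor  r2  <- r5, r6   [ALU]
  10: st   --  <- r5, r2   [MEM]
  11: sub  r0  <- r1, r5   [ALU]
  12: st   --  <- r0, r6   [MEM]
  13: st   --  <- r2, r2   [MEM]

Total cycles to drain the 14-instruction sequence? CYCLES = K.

CYCLES = 9

#0 head=0: mul.MUL/add.ALU i0+i1 dual
#1 head=2: mul.MUL/st.MEM i2+i3 dual
#2 head=4: sll.ALU/xor.ALU i4+i5 dual
#3 head=6: xor.ALU/sll.ALU i6+i7 dual
#4 head=8: or.ALU i8 WAW r2
#5 head=9: xor.ALU i9 RAW r2
#6 head=10: st.MEM/sub.ALU i10+i11 dual
#7 head=12: st.MEM i12 no-port MEM/MEM
#8 head=13: st.MEM i13 tail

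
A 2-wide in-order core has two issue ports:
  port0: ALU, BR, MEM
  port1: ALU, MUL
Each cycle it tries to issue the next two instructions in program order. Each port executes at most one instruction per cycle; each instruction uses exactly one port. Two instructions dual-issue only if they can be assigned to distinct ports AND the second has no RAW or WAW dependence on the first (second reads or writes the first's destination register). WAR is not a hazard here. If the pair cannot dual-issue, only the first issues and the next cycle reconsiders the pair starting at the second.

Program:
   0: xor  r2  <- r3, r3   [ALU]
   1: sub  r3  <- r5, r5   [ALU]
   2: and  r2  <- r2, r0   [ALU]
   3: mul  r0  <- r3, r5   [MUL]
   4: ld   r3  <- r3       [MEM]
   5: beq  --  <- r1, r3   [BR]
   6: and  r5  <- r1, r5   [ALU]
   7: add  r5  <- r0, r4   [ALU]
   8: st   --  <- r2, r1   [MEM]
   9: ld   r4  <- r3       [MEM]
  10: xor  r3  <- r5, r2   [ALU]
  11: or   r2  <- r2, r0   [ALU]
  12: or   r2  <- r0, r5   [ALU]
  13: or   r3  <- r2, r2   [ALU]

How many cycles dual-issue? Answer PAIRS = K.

PAIRS = 5

c0: i0&i1 xor/sub  2-wide
c1: i2&i3 and/mul  2-wide
c2: i4 ld  no-port MEM/BR
c3: i5&i6 beq/and  2-wide
c4: i7&i8 add/st  2-wide
c5: i9&i10 ld/xor  2-wide
c6: i11 or  WAW r2
c7: i12 or  RAW r2
c8: i13 or  tail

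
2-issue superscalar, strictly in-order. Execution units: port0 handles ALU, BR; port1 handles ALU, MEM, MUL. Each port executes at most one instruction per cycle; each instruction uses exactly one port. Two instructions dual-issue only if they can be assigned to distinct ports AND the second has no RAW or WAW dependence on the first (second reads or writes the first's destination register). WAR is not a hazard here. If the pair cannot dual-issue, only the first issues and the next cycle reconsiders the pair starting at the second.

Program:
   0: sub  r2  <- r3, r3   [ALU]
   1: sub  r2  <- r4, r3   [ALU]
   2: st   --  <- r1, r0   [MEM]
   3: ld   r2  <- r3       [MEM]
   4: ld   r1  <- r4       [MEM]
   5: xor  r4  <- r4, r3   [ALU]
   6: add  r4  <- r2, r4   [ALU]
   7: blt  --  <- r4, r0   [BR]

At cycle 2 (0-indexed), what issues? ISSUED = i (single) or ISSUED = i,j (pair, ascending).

ISSUED = 3

c0: i0 sub  WAW r2
c1: i1&i2 sub/st  2-wide
c2: i3 ld  no-port MEM/MEM
c3: i4&i5 ld/xor  2-wide
c4: i6 add  RAW r4
c5: i7 blt  tail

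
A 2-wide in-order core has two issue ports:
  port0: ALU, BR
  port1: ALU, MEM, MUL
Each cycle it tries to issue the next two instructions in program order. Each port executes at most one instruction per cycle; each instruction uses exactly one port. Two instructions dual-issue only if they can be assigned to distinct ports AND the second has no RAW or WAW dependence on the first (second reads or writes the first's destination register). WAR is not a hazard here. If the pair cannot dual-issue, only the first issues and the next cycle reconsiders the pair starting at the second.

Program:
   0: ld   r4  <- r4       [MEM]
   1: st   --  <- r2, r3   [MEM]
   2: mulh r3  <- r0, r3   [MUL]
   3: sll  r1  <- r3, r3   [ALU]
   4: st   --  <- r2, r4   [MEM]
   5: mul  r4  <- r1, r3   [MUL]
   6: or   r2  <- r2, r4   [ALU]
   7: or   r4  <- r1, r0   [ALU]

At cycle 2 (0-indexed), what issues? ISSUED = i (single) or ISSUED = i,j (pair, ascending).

[0] i0  ld.MEM  -- no-port MEM/MEM
[1] i1  st.MEM  -- no-port MEM/MUL
[2] i2  mulh.MUL  -- RAW r3
[3] i3&i4  sll.ALU;st.MEM  -- pair
[4] i5  mul.MUL  -- RAW r4
[5] i6&i7  or.ALU;or.ALU  -- pair

ISSUED = 2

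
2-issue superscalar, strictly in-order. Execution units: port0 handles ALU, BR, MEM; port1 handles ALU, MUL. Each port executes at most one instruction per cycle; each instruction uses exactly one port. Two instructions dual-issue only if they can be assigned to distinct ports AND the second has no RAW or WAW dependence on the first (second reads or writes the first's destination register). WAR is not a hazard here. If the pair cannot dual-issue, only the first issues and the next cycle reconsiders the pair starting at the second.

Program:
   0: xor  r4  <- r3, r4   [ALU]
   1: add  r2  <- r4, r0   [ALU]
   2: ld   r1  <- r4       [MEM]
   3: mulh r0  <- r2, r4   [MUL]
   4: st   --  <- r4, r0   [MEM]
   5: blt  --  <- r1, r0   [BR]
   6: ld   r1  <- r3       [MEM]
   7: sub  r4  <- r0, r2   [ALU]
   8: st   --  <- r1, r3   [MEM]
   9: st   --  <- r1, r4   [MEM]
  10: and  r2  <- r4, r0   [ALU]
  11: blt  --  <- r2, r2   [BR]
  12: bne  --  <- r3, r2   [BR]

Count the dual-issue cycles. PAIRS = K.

PAIRS = 3

  cy0 -> i0 (xor.ALU) RAW r4
  cy1 -> i1/i2 (add.ALU ld.MEM) 2-wide
  cy2 -> i3 (mulh.MUL) RAW r0
  cy3 -> i4 (st.MEM) no-port MEM/BR
  cy4 -> i5 (blt.BR) no-port BR/MEM
  cy5 -> i6/i7 (ld.MEM sub.ALU) 2-wide
  cy6 -> i8 (st.MEM) no-port MEM/MEM
  cy7 -> i9/i10 (st.MEM and.ALU) 2-wide
  cy8 -> i11 (blt.BR) no-port BR/BR
  cy9 -> i12 (bne.BR) tail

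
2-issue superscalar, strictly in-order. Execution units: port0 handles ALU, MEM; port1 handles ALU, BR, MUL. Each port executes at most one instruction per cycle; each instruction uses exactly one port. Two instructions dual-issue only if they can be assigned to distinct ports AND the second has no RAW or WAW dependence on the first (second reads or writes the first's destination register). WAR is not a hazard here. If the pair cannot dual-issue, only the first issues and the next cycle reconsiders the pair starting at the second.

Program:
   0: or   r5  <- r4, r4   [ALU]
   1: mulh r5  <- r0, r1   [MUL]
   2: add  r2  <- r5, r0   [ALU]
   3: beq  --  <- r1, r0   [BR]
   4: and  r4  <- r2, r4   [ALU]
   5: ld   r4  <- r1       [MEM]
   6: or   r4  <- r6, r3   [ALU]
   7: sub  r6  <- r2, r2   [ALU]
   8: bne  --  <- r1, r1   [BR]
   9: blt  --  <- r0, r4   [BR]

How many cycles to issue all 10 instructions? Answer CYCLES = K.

CYCLES = 8

[0] i0  or.ALU  -- WAW r5
[1] i1  mulh.MUL  -- RAW r5
[2] i2&i3  add.ALU beq.BR  -- 2-wide
[3] i4  and.ALU  -- WAW r4
[4] i5  ld.MEM  -- WAW r4
[5] i6&i7  or.ALU sub.ALU  -- 2-wide
[6] i8  bne.BR  -- no-port BR/BR
[7] i9  blt.BR  -- tail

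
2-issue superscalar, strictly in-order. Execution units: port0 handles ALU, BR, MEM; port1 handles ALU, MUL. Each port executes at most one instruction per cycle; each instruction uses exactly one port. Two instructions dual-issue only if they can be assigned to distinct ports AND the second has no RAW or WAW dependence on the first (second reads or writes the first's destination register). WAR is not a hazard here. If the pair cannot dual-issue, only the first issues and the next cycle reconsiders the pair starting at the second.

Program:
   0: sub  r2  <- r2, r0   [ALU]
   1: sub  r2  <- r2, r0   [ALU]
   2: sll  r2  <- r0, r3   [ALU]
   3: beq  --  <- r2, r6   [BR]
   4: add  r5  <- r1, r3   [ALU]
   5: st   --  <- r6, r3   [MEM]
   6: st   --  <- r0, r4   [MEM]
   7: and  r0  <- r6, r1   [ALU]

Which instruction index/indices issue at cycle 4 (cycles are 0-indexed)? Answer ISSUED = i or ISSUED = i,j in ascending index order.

ISSUED = 5

[0] i0  sub.ALU  -- RAW+WAW r2
[1] i1  sub.ALU  -- WAW r2
[2] i2  sll.ALU  -- RAW r2
[3] i3+i4  beq.BR;add.ALU  -- 2-wide
[4] i5  st.MEM  -- no-port MEM/MEM
[5] i6+i7  st.MEM;and.ALU  -- 2-wide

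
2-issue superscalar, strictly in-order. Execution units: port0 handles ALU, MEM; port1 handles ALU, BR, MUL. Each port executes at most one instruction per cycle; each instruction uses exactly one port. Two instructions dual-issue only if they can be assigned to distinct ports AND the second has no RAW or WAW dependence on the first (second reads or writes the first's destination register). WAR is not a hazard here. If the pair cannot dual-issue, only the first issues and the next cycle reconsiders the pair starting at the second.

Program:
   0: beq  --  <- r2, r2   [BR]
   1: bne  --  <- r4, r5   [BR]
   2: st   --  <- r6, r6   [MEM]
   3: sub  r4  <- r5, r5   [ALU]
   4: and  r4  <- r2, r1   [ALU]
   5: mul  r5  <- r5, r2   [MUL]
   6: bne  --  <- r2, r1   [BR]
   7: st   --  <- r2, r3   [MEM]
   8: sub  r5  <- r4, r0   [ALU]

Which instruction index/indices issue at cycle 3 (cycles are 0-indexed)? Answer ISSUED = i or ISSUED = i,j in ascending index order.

  cy0 -> i0 (beq) no-port BR/BR
  cy1 -> i1/i2 (bne;st) pair
  cy2 -> i3 (sub) WAW r4
  cy3 -> i4/i5 (and;mul) pair
  cy4 -> i6/i7 (bne;st) pair
  cy5 -> i8 (sub) tail

ISSUED = 4,5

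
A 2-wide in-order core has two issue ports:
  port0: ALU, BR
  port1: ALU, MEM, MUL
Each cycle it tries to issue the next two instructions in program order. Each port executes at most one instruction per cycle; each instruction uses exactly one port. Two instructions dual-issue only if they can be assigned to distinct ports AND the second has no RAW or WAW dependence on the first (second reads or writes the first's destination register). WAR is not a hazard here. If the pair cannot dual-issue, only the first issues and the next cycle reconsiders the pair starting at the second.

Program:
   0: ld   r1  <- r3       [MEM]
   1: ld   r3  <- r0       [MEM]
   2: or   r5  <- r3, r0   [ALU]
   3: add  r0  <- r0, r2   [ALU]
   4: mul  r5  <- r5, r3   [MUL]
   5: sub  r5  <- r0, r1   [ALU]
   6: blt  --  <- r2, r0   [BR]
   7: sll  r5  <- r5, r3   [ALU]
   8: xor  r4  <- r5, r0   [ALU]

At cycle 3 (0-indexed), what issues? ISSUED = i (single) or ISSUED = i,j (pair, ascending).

ISSUED = 4

c0: i0 ld.MEM  no-port MEM/MEM
c1: i1 ld.MEM  RAW r3
c2: i2&i3 or.ALU;add.ALU  pair
c3: i4 mul.MUL  WAW r5
c4: i5&i6 sub.ALU;blt.BR  pair
c5: i7 sll.ALU  RAW r5
c6: i8 xor.ALU  tail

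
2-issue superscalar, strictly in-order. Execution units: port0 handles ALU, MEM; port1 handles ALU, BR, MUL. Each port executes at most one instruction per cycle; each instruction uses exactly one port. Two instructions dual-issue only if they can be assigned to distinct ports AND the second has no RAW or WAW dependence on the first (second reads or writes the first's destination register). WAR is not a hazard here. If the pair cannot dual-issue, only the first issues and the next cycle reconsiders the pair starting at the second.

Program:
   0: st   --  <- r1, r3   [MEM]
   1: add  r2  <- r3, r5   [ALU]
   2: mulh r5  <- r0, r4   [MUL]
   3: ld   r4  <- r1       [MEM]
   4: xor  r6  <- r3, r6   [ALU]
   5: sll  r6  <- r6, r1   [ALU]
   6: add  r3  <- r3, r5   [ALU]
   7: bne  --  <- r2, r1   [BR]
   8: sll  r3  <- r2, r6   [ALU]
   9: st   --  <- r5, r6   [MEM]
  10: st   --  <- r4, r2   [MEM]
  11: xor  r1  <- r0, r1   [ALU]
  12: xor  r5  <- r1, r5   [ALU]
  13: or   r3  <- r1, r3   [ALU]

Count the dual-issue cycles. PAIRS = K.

PAIRS = 6

c0: i0/i1 st+add  2-wide
c1: i2/i3 mulh+ld  2-wide
c2: i4 xor  RAW+WAW r6
c3: i5/i6 sll+add  2-wide
c4: i7/i8 bne+sll  2-wide
c5: i9 st  no-port MEM/MEM
c6: i10/i11 st+xor  2-wide
c7: i12/i13 xor+or  2-wide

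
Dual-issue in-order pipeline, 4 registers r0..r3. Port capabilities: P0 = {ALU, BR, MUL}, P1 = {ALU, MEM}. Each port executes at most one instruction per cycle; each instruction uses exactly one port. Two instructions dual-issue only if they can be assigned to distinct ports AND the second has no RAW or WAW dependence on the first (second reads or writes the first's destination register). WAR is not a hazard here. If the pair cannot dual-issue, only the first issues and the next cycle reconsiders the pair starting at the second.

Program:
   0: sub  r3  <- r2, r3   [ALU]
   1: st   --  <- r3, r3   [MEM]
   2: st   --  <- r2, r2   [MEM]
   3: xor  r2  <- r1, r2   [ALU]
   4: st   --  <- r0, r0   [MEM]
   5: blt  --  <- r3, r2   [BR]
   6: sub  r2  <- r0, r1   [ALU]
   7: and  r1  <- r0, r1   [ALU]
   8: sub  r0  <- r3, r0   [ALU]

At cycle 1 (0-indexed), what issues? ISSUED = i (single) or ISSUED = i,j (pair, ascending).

ISSUED = 1

[0] i0  sub.ALU  -- RAW r3
[1] i1  st.MEM  -- no-port MEM/MEM
[2] i2,i3  st.MEM xor.ALU  -- dual
[3] i4,i5  st.MEM blt.BR  -- dual
[4] i6,i7  sub.ALU and.ALU  -- dual
[5] i8  sub.ALU  -- tail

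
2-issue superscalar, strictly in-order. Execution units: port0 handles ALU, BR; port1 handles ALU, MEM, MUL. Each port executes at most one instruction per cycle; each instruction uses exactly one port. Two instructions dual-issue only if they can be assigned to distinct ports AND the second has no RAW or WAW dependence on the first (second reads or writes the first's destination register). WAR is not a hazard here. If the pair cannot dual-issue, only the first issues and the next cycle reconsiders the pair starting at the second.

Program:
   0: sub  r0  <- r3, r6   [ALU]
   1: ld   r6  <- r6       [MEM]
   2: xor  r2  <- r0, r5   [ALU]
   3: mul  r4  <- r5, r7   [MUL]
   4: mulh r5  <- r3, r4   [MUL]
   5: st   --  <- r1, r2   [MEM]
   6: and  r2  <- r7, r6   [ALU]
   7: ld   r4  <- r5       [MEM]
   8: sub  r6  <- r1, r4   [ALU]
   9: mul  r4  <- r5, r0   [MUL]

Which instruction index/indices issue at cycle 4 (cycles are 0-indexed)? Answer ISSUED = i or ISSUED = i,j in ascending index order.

c0: i0/i1 sub ld  2-wide
c1: i2/i3 xor mul  2-wide
c2: i4 mulh  no-port MUL/MEM
c3: i5/i6 st and  2-wide
c4: i7 ld  RAW r4
c5: i8/i9 sub mul  2-wide

ISSUED = 7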